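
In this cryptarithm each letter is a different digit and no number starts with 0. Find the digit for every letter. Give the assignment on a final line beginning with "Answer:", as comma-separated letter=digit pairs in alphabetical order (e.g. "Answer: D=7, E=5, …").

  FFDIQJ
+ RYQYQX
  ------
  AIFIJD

Step 1. [col 1: J + X ≡ D (mod 10)] D=7 is one option consistent with column 1 (J + X ≡ D (mod 10), carry-in 0) — take it. So D=7.
Step 2. [col 1: J + X ≡ D (mod 10)] J=9 is one option consistent with column 1 (J + X ≡ D (mod 10), carry-in 0) — take it ⇒ J=9.
Step 3. [col 1: J + X ≡ D (mod 10)] column 1: given J=9, D=7, carry-in 0, and digits 7,9 already taken and all letters distinct, J+X≡D (mod 10) forces X=8 ⇒ X=8.
Step 4. [col 2: Q + Q ≡ J (mod 10)] column 2 reads Q+Q+carry(1)=J with J=9; with digits 7,8,9 already taken and all letters distinct, the only value for Q is 4 ⇒ Q=4.
Step 5. [col 3: I + Y ≡ I (mod 10)] column 3 reads I+Y+carry(0)=I with nothing yet; with digits 4,7,8,9 already taken and all letters distinct, the only value for Y is 0 ⇒ Y=0.
Step 6. [col 3: I + Y ≡ I (mod 10)] no forcing yet in column 3 (carry-in 0); I=2 is free and consistent — try it ⇒ I=2.
Step 7. [col 4: D + Q ≡ F (mod 10)] from column 4 (D=7, Q=4, carry-in 0, digits 0,2,4,7,8,9 already taken and all letters distinct): F must equal 1 ⇒ F=1.
Step 8. [col 6: F + R ≡ A (mod 10)] from column 6 (F=1, carry-in 0, digits 0,1,2,4,7,8,9 already taken and all letters distinct): A must equal 6 ⇒ A=6.
Step 9. [col 6: F + R ≡ A (mod 10)] column 6: given F=1, A=6, carry-in 0, and digits 0,1,2,4,6,7,8,9 already taken and all letters distinct, F+R≡A (mod 10) forces R=5, so R=5.

Answer: A=6, D=7, F=1, I=2, J=9, Q=4, R=5, X=8, Y=0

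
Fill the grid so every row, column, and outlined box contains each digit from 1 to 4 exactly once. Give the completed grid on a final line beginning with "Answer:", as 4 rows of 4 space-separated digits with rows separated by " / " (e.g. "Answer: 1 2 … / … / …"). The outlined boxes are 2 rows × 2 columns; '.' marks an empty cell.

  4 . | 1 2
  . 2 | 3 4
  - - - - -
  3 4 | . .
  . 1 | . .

Step 1. [r3c3∈{2}] nothing but 2 survives at r3c3 ⇒ r3c3=2.
Step 2. [r4c3∈{4}] r4c3 has the single candidate 4. So r4c3=4.
Step 3. [r2c1∈{1}] nothing but 1 survives at r2c1. So r2c1=1.
Step 4. [r4c1∈{2}] r4c1 has the single candidate 2 ⇒ r4c1=2.
Step 5. [r1c2∈{3}] r1c2 is down to just 3, so r1c2=3.
Step 6. [r3c4∈{1}] nothing but 1 survives at r3c4 ⇒ r3c4=1.
Step 7. [r4c4∈{3}] r4c4 has the single candidate 3, so r4c4=3.

Answer: 4 3 1 2 / 1 2 3 4 / 3 4 2 1 / 2 1 4 3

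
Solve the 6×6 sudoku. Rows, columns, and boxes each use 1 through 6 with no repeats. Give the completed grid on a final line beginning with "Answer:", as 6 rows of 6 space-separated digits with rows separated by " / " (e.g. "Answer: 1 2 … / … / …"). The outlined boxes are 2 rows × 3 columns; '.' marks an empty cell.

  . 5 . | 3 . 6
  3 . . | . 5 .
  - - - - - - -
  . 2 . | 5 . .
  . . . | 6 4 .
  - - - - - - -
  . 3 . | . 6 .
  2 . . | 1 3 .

Step 1. [r4c2∈{1}] r4c2 is down to just 1 ⇒ r4c2=1.
Step 2. [r1c5∈{1,2}] r1c5 is the only open cell in col 5 admitting 2, so r1c5=2.
Step 3. [r2c4∈{4}] r2c4 has the single candidate 4 ⇒ r2c4=4.
Step 4. [r6c2∈{4,6}] r6c2 is the only open cell in col 2 admitting 4 ⇒ r6c2=4.
Step 5. [r6c3∈{5,6}] across row 6, 6 lands solely at r6c3, so r6c3=6.
Step 6. [r5c6∈{2,4,5}] 4 has one home in row 5: r5c6, so r5c6=4.
Step 7. [r4c1∈{5}] r4c1's peers cover all but 5 ⇒ r4c1=5.
Step 8. [r4c3∈{3}] r4c3 is down to just 3 ⇒ r4c3=3.
Step 9. [r3c3∈{4}] nothing but 4 survives at r3c3. So r3c3=4.
Step 10. [r1c3∈{1}] only 1 remains possible at r1c3, so r1c3=1.
Step 11. [r3c6∈{1,3}] r3c6 is the only open cell in row 3 admitting 3, so r3c6=3.
Step 12. [r4c6∈{2}] nothing but 2 survives at r4c6, so r4c6=2.
Step 13. [r5c4∈{2}] r5c4's peers cover all but 2 ⇒ r5c4=2.
Step 14. [r3c1∈{6}] r3c1 has the single candidate 6, so r3c1=6.
Step 15. [r1c1∈{4}] nothing but 4 survives at r1c1, so r1c1=4.
Step 16. [r6c6∈{5}] r6c6 is down to just 5, so r6c6=5.
Step 17. [r3c5∈{1}] r3c5's peers cover all but 1. So r3c5=1.
Step 18. [r5c1∈{1}] r5c1 is down to just 1. So r5c1=1.
Step 19. [r2c3∈{2}] only 2 remains possible at r2c3. So r2c3=2.
Step 20. [r2c6∈{1}] r2c6's peers cover all but 1 ⇒ r2c6=1.
Step 21. [r2c2∈{6}] nothing but 6 survives at r2c2. So r2c2=6.
Step 22. [r5c3∈{5}] nothing but 5 survives at r5c3. So r5c3=5.

Answer: 4 5 1 3 2 6 / 3 6 2 4 5 1 / 6 2 4 5 1 3 / 5 1 3 6 4 2 / 1 3 5 2 6 4 / 2 4 6 1 3 5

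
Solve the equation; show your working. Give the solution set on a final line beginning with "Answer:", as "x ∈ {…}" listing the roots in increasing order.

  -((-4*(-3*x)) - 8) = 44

Step 1. [-((-4*(-3*x)) - 8) = 44] flip signs both sides ⇒ neg: (-4*(-3*x)) - 8 = -44.
Step 2. [(-4*(-3*x)) - 8 = -44] -4 divides every term; factor it out ⇒ factor: (-3*x) + 2 = 11.
Step 3. [(-3*x) + 2 = 11] peel the +2: subtract 2 from each side. So sub: -3*x = 9.
Step 4. [-3*x = 9] LHS = -3·(…); ÷-3 both sides, so div: x = -3.

Answer: x ∈ {-3}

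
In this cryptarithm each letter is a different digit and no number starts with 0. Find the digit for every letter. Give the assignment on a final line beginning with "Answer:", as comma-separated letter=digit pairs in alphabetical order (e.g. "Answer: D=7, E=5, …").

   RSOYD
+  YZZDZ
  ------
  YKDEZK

Step 1. [col 1: D + Z ≡ K (mod 10)] K=0 is one option consistent with column 1 (D + Z ≡ K (mod 10), carry-in 0) — take it. So K=0.
Step 2. [col 1: D + Z ≡ K (mod 10)] column 1 (D + Z ≡ K (mod 10), carry-in 0) doesn't pin Z yet; pick Z=6 and continue, so Z=6.
Step 3. [Y] the sum has 6 digits but both addends have 5; that extra leading digit Y is the final carry, namely 1, so Y=1.
Step 4. [col 1: D + Z ≡ K (mod 10)] from column 1 (Z=6, K=0, carry-in 0, digits 0,1,6 already taken and all letters distinct): D must equal 4 ⇒ D=4.
Step 5. [col 3: O + Z ≡ E (mod 10)] E=5 is one option consistent with column 3 (O + Z ≡ E (mod 10), carry-in 0) — take it ⇒ E=5.
Step 6. [col 3: O + Z ≡ E (mod 10)] column 3 reads O+Z+carry(0)=E with Z=6, E=5; with digits 0,1,4,5,6 already taken and all letters distinct, the only value for O is 9 ⇒ O=9.
Step 7. [col 4: S + Z ≡ D (mod 10)] from column 4 (Z=6, D=4, carry-in 1, digits 0,1,4,5,6,9 already taken and all letters distinct): S must equal 7, so S=7.
Step 8. [col 5: R + Y ≡ K (mod 10)] column 5: given Y=1, K=0, carry-in 1, and digits 0,1,4,5,6,7,9 already taken and all letters distinct, R+Y≡K (mod 10) forces R=8 ⇒ R=8.

Answer: D=4, E=5, K=0, O=9, R=8, S=7, Y=1, Z=6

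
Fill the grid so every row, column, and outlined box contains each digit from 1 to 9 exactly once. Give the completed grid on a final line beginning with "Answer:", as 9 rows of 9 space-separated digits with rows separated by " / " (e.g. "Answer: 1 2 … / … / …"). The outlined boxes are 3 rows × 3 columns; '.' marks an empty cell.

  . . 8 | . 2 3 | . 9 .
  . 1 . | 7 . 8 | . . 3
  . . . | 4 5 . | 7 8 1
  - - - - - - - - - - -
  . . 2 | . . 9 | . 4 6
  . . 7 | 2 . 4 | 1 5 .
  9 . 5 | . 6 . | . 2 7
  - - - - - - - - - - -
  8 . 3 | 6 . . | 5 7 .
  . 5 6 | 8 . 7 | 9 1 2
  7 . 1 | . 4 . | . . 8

Step 1. [r2c3∈{4,9}] in col 3, 4 fits only at r2c3. So r2c3=4.
Step 2. [r2c8∈{6}] nothing but 6 survives at r2c8, so r2c8=6.
Step 3. [r6c6∈{1}] r6c6's peers cover all but 1, so r6c6=1.
Step 4. [r6c4∈{3}] only 3 remains possible at r6c4 ⇒ r6c4=3.
Step 5. [r4c7∈{3,8}] in box 6, 3 fits only at r4c7. So r4c7=3.
Step 6. [r9c4∈{5,9}] col 4 places 9 nowhere but r9c4, so r9c4=9.
Step 7. [r7c2∈{2,4,9}] r7c2 is the only open cell in row 7 admitting 9, so r7c2=9.
Step 8. [r4c2∈{8}] nothing but 8 survives at r4c2. So r4c2=8.
Step 9. [r3c6∈{6}] r3c6's peers cover all but 6 ⇒ r3c6=6.
Step 10. [r2c1∈{2,5}] row 2 places 5 nowhere but r2c1, so r2c1=5.
Step 11. [r1c1∈{6}] only 6 remains possible at r1c1 ⇒ r1c1=6.
Step 12. [r9c2∈{2}] r9c2's peers cover all but 2. So r9c2=2.
Step 13. [r5c1∈{3}] r5c1's peers cover all but 3, so r5c1=3.
Step 14. [r1c9∈{4,5}] in row 1, 5 fits only at r1c9. So r1c9=5.
Step 15. [r2c5∈{9}] r2c5's peers cover all but 9, so r2c5=9.
Step 16. [r6c2∈{4}] nothing but 4 survives at r6c2 ⇒ r6c2=4.
Step 17. [r2c7∈{2}] only 2 remains possible at r2c7, so r2c7=2.
Step 18. [r5c2∈{6}] nothing but 6 survives at r5c2, so r5c2=6.
Step 19. [r1c4∈{1}] r1c4 is down to just 1, so r1c4=1.
Step 20. [r1c2∈{7}] r1c2's peers cover all but 7. So r1c2=7.
Step 21. [r4c5∈{7}] r4c5 has the single candidate 7 ⇒ r4c5=7.
Step 22. [r7c9∈{4}] r7c9 has the single candidate 4 ⇒ r7c9=4.
Step 23. [r8c5∈{3}] only 3 remains possible at r8c5 ⇒ r8c5=3.
Step 24. [r1c7∈{4}] r1c7 is down to just 4. So r1c7=4.
Step 25. [r8c1∈{4}] r8c1 is down to just 4. So r8c1=4.
Step 26. [r5c5∈{8}] nothing but 8 survives at r5c5 ⇒ r5c5=8.
Step 27. [r9c6∈{5}] r9c6 has the single candidate 5 ⇒ r9c6=5.
Step 28. [r3c3∈{9}] only 9 remains possible at r3c3, so r3c3=9.
Step 29. [r4c4∈{5}] nothing but 5 survives at r4c4 ⇒ r4c4=5.
Step 30. [r7c5∈{1}] r7c5 is down to just 1. So r7c5=1.
Step 31. [r9c7∈{6}] only 6 remains possible at r9c7. So r9c7=6.
Step 32. [r3c2∈{3}] r3c2 is down to just 3 ⇒ r3c2=3.
Step 33. [r6c7∈{8}] only 8 remains possible at r6c7, so r6c7=8.
Step 34. [r9c8∈{3}] r9c8 is down to just 3, so r9c8=3.
Step 35. [r4c1∈{1}] nothing but 1 survives at r4c1. So r4c1=1.
Step 36. [r7c6∈{2}] r7c6's peers cover all but 2, so r7c6=2.
Step 37. [r3c1∈{2}] r3c1 has the single candidate 2 ⇒ r3c1=2.
Step 38. [r5c9∈{9}] only 9 remains possible at r5c9, so r5c9=9.

Answer: 6 7 8 1 2 3 4 9 5 / 5 1 4 7 9 8 2 6 3 / 2 3 9 4 5 6 7 8 1 / 1 8 2 5 7 9 3 4 6 / 3 6 7 2 8 4 1 5 9 / 9 4 5 3 6 1 8 2 7 / 8 9 3 6 1 2 5 7 4 / 4 5 6 8 3 7 9 1 2 / 7 2 1 9 4 5 6 3 8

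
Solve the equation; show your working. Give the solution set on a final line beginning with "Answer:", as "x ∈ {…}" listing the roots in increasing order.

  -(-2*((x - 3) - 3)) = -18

Step 1. [-(-2*((x - 3) - 3)) = -18] leading − — multiply by −1, so neg: -2*((x - 3) - 3) = 18.
Step 2. [-2*((x - 3) - 3) = 18] -2 out front; divide by -2 ⇒ div: (x - 3) - 3 = -9.
Step 3. [(x - 3) - 3 = -9] peel the -3: add 3 from each side ⇒ sub: x - 3 = -6.
Step 4. [x - 3 = -6] peel the -3: add 3 from each side. So sub: x = -3.

Answer: x ∈ {-3}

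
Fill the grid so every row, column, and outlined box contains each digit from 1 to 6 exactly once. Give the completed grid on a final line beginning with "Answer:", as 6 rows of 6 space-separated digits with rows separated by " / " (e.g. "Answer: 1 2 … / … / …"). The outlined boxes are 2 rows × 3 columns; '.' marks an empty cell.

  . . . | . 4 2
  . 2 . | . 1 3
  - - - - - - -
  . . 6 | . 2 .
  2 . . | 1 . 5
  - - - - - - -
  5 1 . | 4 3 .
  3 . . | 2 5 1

Step 1. [r6c3∈{4}] r6c3 has the single candidate 4, so r6c3=4.
Step 2. [r2c3∈{5}] r2c3 has the single candidate 5, so r2c3=5.
Step 3. [r4c3∈{3}] nothing but 3 survives at r4c3 ⇒ r4c3=3.
Step 4. [r2c4∈{6}] nothing but 6 survives at r2c4 ⇒ r2c4=6.
Step 5. [r4c2∈{4}] r4c2 has the single candidate 4 ⇒ r4c2=4.
Step 6. [r1c1∈{1,6}] in col 1, 6 fits only at r1c1, so r1c1=6.
Step 7. [r2c1∈{4}] r2c1 is down to just 4, so r2c1=4.
Step 8. [r1c2∈{3}] r1c2's peers cover all but 3 ⇒ r1c2=3.
Step 9. [r3c1∈{1}] r3c1 has the single candidate 1. So r3c1=1.
Step 10. [r3c2∈{5}] nothing but 5 survives at r3c2. So r3c2=5.
Step 11. [r1c4∈{5}] r1c4 has the single candidate 5, so r1c4=5.
Step 12. [r1c3∈{1}] r1c3 is down to just 1 ⇒ r1c3=1.
Step 13. [r4c5∈{6}] nothing but 6 survives at r4c5 ⇒ r4c5=6.
Step 14. [r3c6∈{4}] r3c6's peers cover all but 4, so r3c6=4.
Step 15. [r5c3∈{2}] r5c3 has the single candidate 2, so r5c3=2.
Step 16. [r6c2∈{6}] r6c2 has the single candidate 6. So r6c2=6.
Step 17. [r5c6∈{6}] only 6 remains possible at r5c6, so r5c6=6.
Step 18. [r3c4∈{3}] only 3 remains possible at r3c4, so r3c4=3.

Answer: 6 3 1 5 4 2 / 4 2 5 6 1 3 / 1 5 6 3 2 4 / 2 4 3 1 6 5 / 5 1 2 4 3 6 / 3 6 4 2 5 1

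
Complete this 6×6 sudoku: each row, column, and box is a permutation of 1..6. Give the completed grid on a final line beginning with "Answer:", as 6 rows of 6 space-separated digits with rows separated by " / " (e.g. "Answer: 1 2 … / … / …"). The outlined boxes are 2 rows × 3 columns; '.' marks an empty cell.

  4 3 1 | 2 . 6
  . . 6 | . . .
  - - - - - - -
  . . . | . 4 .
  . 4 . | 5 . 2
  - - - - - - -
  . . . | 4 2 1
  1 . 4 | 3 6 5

Step 1. [r4c3∈{3}] r4c3 has the single candidate 3 ⇒ r4c3=3.
Step 2. [r3c2∈{1,2,5,6}] col 2 places 1 nowhere but r3c2, so r3c2=1.
Step 3. [r2c5∈{1,3,5}] across col 5, 3 lands solely at r2c5. So r2c5=3.
Step 4. [r5c3∈{5}] r5c3 is down to just 5, so r5c3=5.
Step 5. [r3c1∈{2,5,6}] in row 3, 5 fits only at r3c1, so r3c1=5.
Step 6. [r4c1∈{6}] r4c1's peers cover all but 6 ⇒ r4c1=6.
Step 7. [r6c2∈{2}] r6c2 has the single candidate 2, so r6c2=2.
Step 8. [r2c2∈{5}] only 5 remains possible at r2c2 ⇒ r2c2=5.
Step 9. [r3c3∈{2}] only 2 remains possible at r3c3. So r3c3=2.
Step 10. [r5c2∈{6}] nothing but 6 survives at r5c2. So r5c2=6.
Step 11. [r1c5∈{5}] only 5 remains possible at r1c5. So r1c5=5.
Step 12. [r2c4∈{1}] r2c4 has the single candidate 1 ⇒ r2c4=1.
Step 13. [r4c5∈{1}] r4c5 has the single candidate 1 ⇒ r4c5=1.
Step 14. [r5c1∈{3}] r5c1's peers cover all but 3, so r5c1=3.
Step 15. [r2c1∈{2}] r2c1 has the single candidate 2 ⇒ r2c1=2.
Step 16. [r3c6∈{3}] r3c6 is down to just 3, so r3c6=3.
Step 17. [r2c6∈{4}] nothing but 4 survives at r2c6. So r2c6=4.
Step 18. [r3c4∈{6}] nothing but 6 survives at r3c4, so r3c4=6.

Answer: 4 3 1 2 5 6 / 2 5 6 1 3 4 / 5 1 2 6 4 3 / 6 4 3 5 1 2 / 3 6 5 4 2 1 / 1 2 4 3 6 5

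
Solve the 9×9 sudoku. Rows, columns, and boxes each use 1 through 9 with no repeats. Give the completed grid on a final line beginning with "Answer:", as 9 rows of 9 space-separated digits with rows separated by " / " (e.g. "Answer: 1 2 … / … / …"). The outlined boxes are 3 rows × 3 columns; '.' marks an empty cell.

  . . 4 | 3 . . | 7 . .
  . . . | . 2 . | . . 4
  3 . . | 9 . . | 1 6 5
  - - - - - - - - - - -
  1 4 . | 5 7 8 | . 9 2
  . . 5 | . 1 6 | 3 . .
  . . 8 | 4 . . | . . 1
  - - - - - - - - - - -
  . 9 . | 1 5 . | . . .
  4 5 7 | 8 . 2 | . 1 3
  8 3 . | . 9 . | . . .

Step 1. [r3c3∈{2}] r3c3's peers cover all but 2 ⇒ r3c3=2.
Step 2. [r7c3∈{6}] only 6 remains possible at r7c3, so r7c3=6.
Step 3. [r5c1∈{2,7,9}] across row 5, 9 lands solely at r5c1. So r5c1=9.
Step 4. [r9c9∈{6,7}] in col 9, 6 fits only at r9c9. So r9c9=6.
Step 5. [r5c8∈{4,7,8}] r5c8 is the only open cell in row 5 admitting 4 ⇒ r5c8=4.
Step 6. [r2c4∈{6,7}] in col 4, 6 fits only at r2c4, so r2c4=6.
Step 7. [r1c5∈{8}] r1c5 is down to just 8, so r1c5=8.
Step 8. [r9c4∈{7}] r9c4 has the single candidate 7, so r9c4=7.
Step 9. [r9c6∈{4}] nothing but 4 survives at r9c6, so r9c6=4.
Step 10. [r7c1∈{2}] r7c1 has the single candidate 2, so r7c1=2.
Step 11. [r6c2∈{2,6,7}] across row 6, 2 lands solely at r6c2. So r6c2=2.
Step 12. [r5c2∈{7}] nothing but 7 survives at r5c2 ⇒ r5c2=7.
Step 13. [r9c7∈{2,5}] in col 7, 2 fits only at r9c7 ⇒ r9c7=2.
Step 14. [r2c1∈{5,7}] col 1 places 7 nowhere but r2c1 ⇒ r2c1=7.
Step 15. [r1c2∈{1,6}] across col 2, 6 lands solely at r1c2 ⇒ r1c2=6.
Step 16. [r2c2∈{1,8}] r2c2 is the only open cell in col 2 admitting 1. So r2c2=1.
Step 17. [r6c8∈{5,7}] in row 6, 7 fits only at r6c8 ⇒ r6c8=7.
Step 18. [r7c8∈{8}] nothing but 8 survives at r7c8 ⇒ r7c8=8.
Step 19. [r4c7∈{6}] r4c7 has the single candidate 6, so r4c7=6.
Step 20. [r2c6∈{5}] r2c6 is down to just 5 ⇒ r2c6=5.
Step 21. [r7c6∈{3}] r7c6's peers cover all but 3. So r7c6=3.
Step 22. [r8c7∈{9}] only 9 remains possible at r8c7. So r8c7=9.
Step 23. [r6c1∈{6}] r6c1 is down to just 6 ⇒ r6c1=6.
Step 24. [r2c7∈{8}] only 8 remains possible at r2c7, so r2c7=8.
Step 25. [r6c7∈{5}] nothing but 5 survives at r6c7, so r6c7=5.
Step 26. [r6c5∈{3}] r6c5's peers cover all but 3 ⇒ r6c5=3.
Step 27. [r7c9∈{7}] only 7 remains possible at r7c9. So r7c9=7.
Step 28. [r2c3∈{9}] r2c3's peers cover all but 9, so r2c3=9.
Step 29. [r3c2∈{8}] r3c2 has the single candidate 8 ⇒ r3c2=8.
Step 30. [r1c1∈{5}] r1c1 is down to just 5 ⇒ r1c1=5.
Step 31. [r9c8∈{5}] r9c8 is down to just 5 ⇒ r9c8=5.
Step 32. [r3c5∈{4}] r3c5 has the single candidate 4 ⇒ r3c5=4.
Step 33. [r5c9∈{8}] nothing but 8 survives at r5c9 ⇒ r5c9=8.
Step 34. [r2c8∈{3}] only 3 remains possible at r2c8 ⇒ r2c8=3.
Step 35. [r7c7∈{4}] r7c7's peers cover all but 4. So r7c7=4.
Step 36. [r5c4∈{2}] r5c4's peers cover all but 2 ⇒ r5c4=2.
Step 37. [r9c3∈{1}] r9c3 has the single candidate 1. So r9c3=1.
Step 38. [r6c6∈{9}] r6c6 is down to just 9 ⇒ r6c6=9.
Step 39. [r3c6∈{7}] r3c6's peers cover all but 7 ⇒ r3c6=7.
Step 40. [r4c3∈{3}] r4c3's peers cover all but 3, so r4c3=3.
Step 41. [r8c5∈{6}] r8c5 has the single candidate 6 ⇒ r8c5=6.
Step 42. [r1c6∈{1}] nothing but 1 survives at r1c6, so r1c6=1.
Step 43. [r1c8∈{2}] r1c8's peers cover all but 2 ⇒ r1c8=2.
Step 44. [r1c9∈{9}] r1c9 is down to just 9, so r1c9=9.

Answer: 5 6 4 3 8 1 7 2 9 / 7 1 9 6 2 5 8 3 4 / 3 8 2 9 4 7 1 6 5 / 1 4 3 5 7 8 6 9 2 / 9 7 5 2 1 6 3 4 8 / 6 2 8 4 3 9 5 7 1 / 2 9 6 1 5 3 4 8 7 / 4 5 7 8 6 2 9 1 3 / 8 3 1 7 9 4 2 5 6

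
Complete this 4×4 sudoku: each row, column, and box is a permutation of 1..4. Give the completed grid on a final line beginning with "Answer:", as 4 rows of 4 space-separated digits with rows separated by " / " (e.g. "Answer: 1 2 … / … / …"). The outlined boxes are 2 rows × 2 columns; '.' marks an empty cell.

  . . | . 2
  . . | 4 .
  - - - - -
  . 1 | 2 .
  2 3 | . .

Step 1. [r1c3∈{1,3}] col 3 places 3 nowhere but r1c3, so r1c3=3.
Step 2. [r4c4∈{1,4}] across row 4, 4 lands solely at r4c4 ⇒ r4c4=4.
Step 3. [r1c1∈{1,4}] r1c1 is the only open cell in row 1 admitting 1, so r1c1=1.
Step 4. [r2c2∈{2}] r2c2 has the single candidate 2, so r2c2=2.
Step 5. [r2c4∈{1}] nothing but 1 survives at r2c4. So r2c4=1.
Step 6. [r4c3∈{1}] r4c3's peers cover all but 1. So r4c3=1.
Step 7. [r2c1∈{3}] only 3 remains possible at r2c1 ⇒ r2c1=3.
Step 8. [r3c1∈{4}] nothing but 4 survives at r3c1. So r3c1=4.
Step 9. [r1c2∈{4}] r1c2's peers cover all but 4 ⇒ r1c2=4.
Step 10. [r3c4∈{3}] only 3 remains possible at r3c4 ⇒ r3c4=3.

Answer: 1 4 3 2 / 3 2 4 1 / 4 1 2 3 / 2 3 1 4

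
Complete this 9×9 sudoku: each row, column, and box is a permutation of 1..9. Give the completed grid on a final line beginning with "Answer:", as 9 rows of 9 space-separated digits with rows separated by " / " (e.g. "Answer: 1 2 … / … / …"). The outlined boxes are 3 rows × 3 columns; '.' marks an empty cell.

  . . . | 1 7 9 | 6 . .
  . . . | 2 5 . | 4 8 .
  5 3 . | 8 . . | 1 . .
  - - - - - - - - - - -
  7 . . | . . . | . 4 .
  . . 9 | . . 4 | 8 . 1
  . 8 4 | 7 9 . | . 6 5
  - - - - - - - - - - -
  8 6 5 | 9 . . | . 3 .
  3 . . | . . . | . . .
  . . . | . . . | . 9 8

Step 1. [r4c3∈{1,2,3,6}] across col 3, 3 lands solely at r4c3. So r4c3=3.
Step 2. [r8c8∈{1,2,5,7}] r8c8 is the only open cell in col 8 admitting 1 ⇒ r8c8=1.
Step 3. [r3c6∈{6}] r3c6 is down to just 6, so r3c6=6.
Step 4. [r8c9∈{2,4,6,7}] col 9 places 6 nowhere but r8c9. So r8c9=6.
Step 5. [r8c2∈{2,4,7,9}] in row 8, 9 fits only at r8c2. So r8c2=9.
Step 6. [r5c1∈{2,6}] in box 4, 6 fits only at r5c1, so r5c1=6.
Step 7. [r3c9∈{2,7,9}] 9 has one home in row 3: r3c9 ⇒ r3c9=9.
Step 8. [r4c9∈{2}] r4c9 has the single candidate 2, so r4c9=2.
Step 9. [r3c5∈{4}] r3c5 is down to just 4, so r3c5=4.
Step 10. [r2c6∈{3}] r2c6's peers cover all but 3, so r2c6=3.
Step 11. [r2c9∈{7}] r2c9 is down to just 7, so r2c9=7.
Step 12. [r9c2∈{1,2,4,7}] r9c2 is the only open cell in col 2 admitting 7 ⇒ r9c2=7.
Step 13. [r8c3∈{2}] r8c3 is down to just 2. So r8c3=2.
Step 14. [r9c3∈{1}] r9c3 is down to just 1, so r9c3=1.
Step 15. [r8c4∈{4,5}] in row 8, 4 fits only at r8c4. So r8c4=4.
Step 16. [r8c5∈{8}] r8c5 is down to just 8, so r8c5=8.
Step 17. [r2c2∈{1}] only 1 remains possible at r2c2. So r2c2=1.
Step 18. [r4c2∈{5}] r4c2 is down to just 5, so r4c2=5.
Step 19. [r5c2∈{2}] r5c2 is down to just 2. So r5c2=2.
Step 20. [r6c6∈{1,2}] row 6 places 2 nowhere but r6c6, so r6c6=2.
Step 21. [r9c6∈{5}] r9c6 is down to just 5 ⇒ r9c6=5.
Step 22. [r4c4∈{6}] r4c4 is down to just 6 ⇒ r4c4=6.
Step 23. [r9c7∈{2}] r9c7 is down to just 2 ⇒ r9c7=2.
Step 24. [r9c4∈{3}] nothing but 3 survives at r9c4, so r9c4=3.
Step 25. [r8c6∈{7}] r8c6 has the single candidate 7 ⇒ r8c6=7.
Step 26. [r1c1∈{2,4}] 2 has one home in col 1: r1c1. So r1c1=2.
Step 27. [r7c6∈{1}] only 1 remains possible at r7c6, so r7c6=1.
Step 28. [r7c9∈{4}] r7c9 has the single candidate 4. So r7c9=4.
Step 29. [r5c5∈{3}] only 3 remains possible at r5c5 ⇒ r5c5=3.
Step 30. [r9c5∈{6}] nothing but 6 survives at r9c5, so r9c5=6.
Step 31. [r8c7∈{5}] r8c7's peers cover all but 5. So r8c7=5.
Step 32. [r1c9∈{3}] r1c9 has the single candidate 3. So r1c9=3.
Step 33. [r6c1∈{1}] only 1 remains possible at r6c1. So r6c1=1.
Step 34. [r3c8∈{2}] only 2 remains possible at r3c8. So r3c8=2.
Step 35. [r4c6∈{8}] r4c6 has the single candidate 8, so r4c6=8.
Step 36. [r7c5∈{2}] r7c5 has the single candidate 2, so r7c5=2.
Step 37. [r7c7∈{7}] r7c7 has the single candidate 7 ⇒ r7c7=7.
Step 38. [r5c4∈{5}] nothing but 5 survives at r5c4 ⇒ r5c4=5.
Step 39. [r2c3∈{6}] nothing but 6 survives at r2c3. So r2c3=6.
Step 40. [r6c7∈{3}] r6c7 is down to just 3. So r6c7=3.
Step 41. [r1c2∈{4}] r1c2 is down to just 4 ⇒ r1c2=4.
Step 42. [r1c8∈{5}] r1c8 is down to just 5. So r1c8=5.
Step 43. [r3c3∈{7}] nothing but 7 survives at r3c3. So r3c3=7.
Step 44. [r1c3∈{8}] only 8 remains possible at r1c3, so r1c3=8.
Step 45. [r9c1∈{4}] r9c1's peers cover all but 4, so r9c1=4.
Step 46. [r4c7∈{9}] r4c7 has the single candidate 9 ⇒ r4c7=9.
Step 47. [r4c5∈{1}] r4c5 has the single candidate 1. So r4c5=1.
Step 48. [r5c8∈{7}] only 7 remains possible at r5c8 ⇒ r5c8=7.
Step 49. [r2c1∈{9}] nothing but 9 survives at r2c1. So r2c1=9.

Answer: 2 4 8 1 7 9 6 5 3 / 9 1 6 2 5 3 4 8 7 / 5 3 7 8 4 6 1 2 9 / 7 5 3 6 1 8 9 4 2 / 6 2 9 5 3 4 8 7 1 / 1 8 4 7 9 2 3 6 5 / 8 6 5 9 2 1 7 3 4 / 3 9 2 4 8 7 5 1 6 / 4 7 1 3 6 5 2 9 8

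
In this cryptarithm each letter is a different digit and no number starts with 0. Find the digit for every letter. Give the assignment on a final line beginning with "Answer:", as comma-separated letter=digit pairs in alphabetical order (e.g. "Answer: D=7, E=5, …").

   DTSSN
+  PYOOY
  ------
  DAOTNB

Step 1. [col 1: N + Y ≡ B (mod 10)] several values work for Y in column 1 (N + Y ≡ B (mod 10), carry-in 0); try Y=2. So Y=2.
Step 2. [D] adding two 5-digit numbers gives at most 5+1 digits, and here it does — D is that final carry and must be 1. So D=1.
Step 3. [col 1: N + Y ≡ B (mod 10)] column 1 (N + Y ≡ B (mod 10), carry-in 0) doesn't pin B yet; pick B=5 and continue. So B=5.
Step 4. [col 1: N + Y ≡ B (mod 10)] column 1: given Y=2, B=5, carry-in 0, and digits 1,2,5 already taken and all letters distinct, N+Y≡B (mod 10) forces N=3, so N=3.
Step 5. [col 2: S + O ≡ N (mod 10)] column 2 (S + O ≡ N (mod 10), carry-in 0) doesn't pin O yet; pick O=7 and continue, so O=7.
Step 6. [col 2: S + O ≡ N (mod 10)] column 2: given O=7, N=3, carry-in 0, and digits 1,2,3,5,7 already taken and all letters distinct, S+O≡N (mod 10) forces S=6. So S=6.
Step 7. [col 3: S + O ≡ T (mod 10)] column 3 reads S+O+carry(1)=T with S=6, O=7; with digits 1,2,3,5,6,7 already taken and all letters distinct, the only value for T is 4 ⇒ T=4.
Step 8. [col 5: D + P ≡ A (mod 10)] several values work for P in column 5 (D + P ≡ A (mod 10), carry-in 0); try P=9, so P=9.
Step 9. [col 5: D + P ≡ A (mod 10)] from column 5 (D=1, P=9, carry-in 0, digits 1,2,3,4,5,6,7,9 already taken and all letters distinct): A must equal 0 ⇒ A=0.

Answer: A=0, B=5, D=1, N=3, O=7, P=9, S=6, T=4, Y=2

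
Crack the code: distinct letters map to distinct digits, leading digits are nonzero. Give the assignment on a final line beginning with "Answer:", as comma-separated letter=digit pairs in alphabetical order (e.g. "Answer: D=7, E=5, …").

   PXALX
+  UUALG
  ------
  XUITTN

Step 1. [col 1: X + G ≡ N (mod 10)] several values work for N in column 1 (X + G ≡ N (mod 10), carry-in 0); try N=6 ⇒ N=6.
Step 2. [col 1: X + G ≡ N (mod 10)] column 1 (X + G ≡ N (mod 10), carry-in 0) doesn't pin X yet; pick X=1 and continue. So X=1.
Step 3. [col 1: X + G ≡ N (mod 10)] column 1: given X=1, N=6, carry-in 0, and digits 1,6 already taken and all letters distinct, X+G≡N (mod 10) forces G=5. So G=5.
Step 4. [col 2: L + L ≡ T (mod 10)] T=4 is one option consistent with column 2 (L + L ≡ T (mod 10), carry-in 0) — take it ⇒ T=4.
Step 5. [col 2: L + L ≡ T (mod 10)] column 2 (L + L ≡ T (mod 10), carry-in 0) doesn't pin L yet; pick L=2 and continue. So L=2.
Step 6. [col 3: A + A ≡ T (mod 10)] column 3 reads A+A+carry(0)=T with T=4; with digits 1,2,4,5,6 already taken and all letters distinct, the only value for A is 7, so A=7.
Step 7. [col 4: X + U ≡ I (mod 10)] column 4: given X=1, carry-in 1, and digits 1,2,4,5,6,7 already taken and all letters distinct, X+U≡I (mod 10) forces I=0 ⇒ I=0.
Step 8. [col 4: X + U ≡ I (mod 10)] column 4 reads X+U+carry(1)=I with X=1, I=0; with digits 0,1,2,4,5,6,7 already taken and all letters distinct, the only value for U is 8, so U=8.
Step 9. [col 5: P + U ≡ U (mod 10)] from column 5 (U=8, carry-in 1, digits 0,1,2,4,5,6,7,8 already taken and all letters distinct): P must equal 9. So P=9.

Answer: A=7, G=5, I=0, L=2, N=6, P=9, T=4, U=8, X=1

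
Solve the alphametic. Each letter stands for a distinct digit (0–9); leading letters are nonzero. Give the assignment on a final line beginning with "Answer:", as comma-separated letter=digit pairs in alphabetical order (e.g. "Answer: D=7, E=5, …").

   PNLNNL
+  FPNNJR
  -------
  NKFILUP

Step 1. [col 1: L + R ≡ P (mod 10)] P=8 is one option consistent with column 1 (L + R ≡ P (mod 10), carry-in 0) — take it ⇒ P=8.
Step 2. [N] N is the leading digit of a 7-digit sum of two 6-digit numbers; the final carry is exactly 1 ⇒ N=1.
Step 3. [col 1: L + R ≡ P (mod 10)] R=6 is one option consistent with column 1 (L + R ≡ P (mod 10), carry-in 0) — take it, so R=6.
Step 4. [col 1: L + R ≡ P (mod 10)] in column 1 we have L+R≡P with carry-in 0; given R=6, P=8 and digits 1,6,8 already taken and all letters distinct, that pins L to 2. So L=2.
Step 5. [col 2: N + J ≡ U (mod 10)] J=4 is one option consistent with column 2 (N + J ≡ U (mod 10), carry-in 0) — take it. So J=4.
Step 6. [col 2: N + J ≡ U (mod 10)] column 2 reads N+J+carry(0)=U with N=1, J=4; with digits 1,2,4,6,8 already taken and all letters distinct, the only value for U is 5, so U=5.
Step 7. [col 4: L + N ≡ I (mod 10)] column 4: given L=2, N=1, carry-in 0, and digits 1,2,4,5,6,8 already taken and all letters distinct, L+N≡I (mod 10) forces I=3, so I=3.
Step 8. [col 5: N + P ≡ F (mod 10)] from column 5 (N=1, P=8, carry-in 0, digits 1,2,3,4,5,6,8 already taken and all letters distinct): F must equal 9. So F=9.
Step 9. [col 6: P + F ≡ K (mod 10)] from column 6 (P=8, F=9, carry-in 0, digits 1,2,3,4,5,6,8,9 already taken and all letters distinct): K must equal 7 ⇒ K=7.

Answer: F=9, I=3, J=4, K=7, L=2, N=1, P=8, R=6, U=5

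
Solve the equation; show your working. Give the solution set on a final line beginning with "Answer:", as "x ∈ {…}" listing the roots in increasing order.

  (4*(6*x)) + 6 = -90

Step 1. [(4*(6*x)) + 6 = -90] 6 comes off first (subtract 6). So sub: 4*(6*x) = -96.
Step 2. [4*(6*x) = -96] leading coefficient 4: divide by 4, so div: 6*x = -24.
Step 3. [6*x = -24] divide by the outer 6. So div: x = -4.

Answer: x ∈ {-4}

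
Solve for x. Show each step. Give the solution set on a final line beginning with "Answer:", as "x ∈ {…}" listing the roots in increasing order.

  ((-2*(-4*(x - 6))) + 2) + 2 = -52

Step 1. [((-2*(-4*(x - 6))) + 2) + 2 = -52] peel the +2: subtract 2 from each side. So sub: (-2*(-4*(x - 6))) + 2 = -54.
Step 2. [(-2*(-4*(x - 6))) + 2 = -54] the outer +2 inverts by subtracting 2, so sub: -2*(-4*(x - 6)) = -56.
Step 3. [-2*(-4*(x - 6)) = -56] divide by the outer -2. So div: -4*(x - 6) = 28.
Step 4. [-4*(x - 6) = 28] divide by the outer -4. So div: x - 6 = -7.
Step 5. [x - 6 = -7] peel the -6: add 6 from each side, so sub: x = -1.

Answer: x ∈ {-1}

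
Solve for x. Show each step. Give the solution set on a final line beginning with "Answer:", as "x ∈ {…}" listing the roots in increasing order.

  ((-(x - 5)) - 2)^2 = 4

Step 1. [((-(x - 5)) - 2)^2 = 4] √ both sides: 4 ≥ 0 gives two branches ⇒ sqrt: (-(x - 5)) - 2 = 2 or -2.
Step 2. [(-(x - 5)) - 2 = 2 or -2] -2 is outermost — add 2 both sides ⇒ sub: -(x - 5) = 4 or 0.
Step 3. [-(x - 5) = 4 or 0] flip signs both sides ⇒ neg: x - 5 = -4 or 0.
Step 4. [x - 5 = -4 or 0] the outer -5 inverts by adding 5. So sub: x = 1 or 5.

Answer: x ∈ {1, 5}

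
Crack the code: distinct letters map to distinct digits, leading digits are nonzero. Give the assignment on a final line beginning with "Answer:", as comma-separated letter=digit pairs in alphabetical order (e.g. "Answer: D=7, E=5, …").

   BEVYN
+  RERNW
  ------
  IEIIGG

Step 1. [col 1: N + W ≡ G (mod 10)] G=0 is one option consistent with column 1 (N + W ≡ G (mod 10), carry-in 0) — take it. So G=0.
Step 2. [col 1: N + W ≡ G (mod 10)] column 1 (N + W ≡ G (mod 10), carry-in 0) doesn't pin W yet; pick W=3 and continue. So W=3.
Step 3. [I] adding two 5-digit numbers gives at most 5+1 digits, and here it does — I is that final carry and must be 1. So I=1.
Step 4. [col 1: N + W ≡ G (mod 10)] from column 1 (W=3, G=0, carry-in 0, digits 0,1,3 already taken and all letters distinct): N must equal 7, so N=7.
Step 5. [col 2: Y + N ≡ G (mod 10)] column 2 reads Y+N+carry(1)=G with N=7, G=0; with digits 0,1,3,7 already taken and all letters distinct, the only value for Y is 2 ⇒ Y=2.
Step 6. [col 3: V + R ≡ I (mod 10)] V=4 is one option consistent with column 3 (V + R ≡ I (mod 10), carry-in 1) — take it, so V=4.
Step 7. [col 3: V + R ≡ I (mod 10)] from column 3 (V=4, I=1, carry-in 1, digits 0,1,2,3,4,7 already taken and all letters distinct): R must equal 6, so R=6.
Step 8. [col 4: E + E ≡ I (mod 10)] column 4: given I=1, carry-in 1, and digits 0,1,2,3,4,6,7 already taken and all letters distinct, E+E≡I (mod 10) forces E=5 ⇒ E=5.
Step 9. [col 5: B + R ≡ E (mod 10)] column 5 reads B+R+carry(1)=E with R=6, E=5; with digits 0,1,2,3,4,5,6,7 already taken and all letters distinct, the only value for B is 8 ⇒ B=8.

Answer: B=8, E=5, G=0, I=1, N=7, R=6, V=4, W=3, Y=2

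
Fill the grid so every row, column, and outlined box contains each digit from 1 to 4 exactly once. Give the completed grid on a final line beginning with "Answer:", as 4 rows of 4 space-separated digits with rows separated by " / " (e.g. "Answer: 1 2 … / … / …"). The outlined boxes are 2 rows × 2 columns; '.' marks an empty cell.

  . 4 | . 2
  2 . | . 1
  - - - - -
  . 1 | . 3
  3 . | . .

Step 1. [r2c3∈{3,4}] row 2 places 4 nowhere but r2c3, so r2c3=4.
Step 2. [r3c3∈{2}] r3c3 has the single candidate 2 ⇒ r3c3=2.
Step 3. [r4c4∈{4}] r4c4's peers cover all but 4 ⇒ r4c4=4.
Step 4. [r4c3∈{1}] r4c3 has the single candidate 1. So r4c3=1.
Step 5. [r2c2∈{3}] r2c2's peers cover all but 3. So r2c2=3.
Step 6. [r1c3∈{3}] r1c3's peers cover all but 3 ⇒ r1c3=3.
Step 7. [r4c2∈{2}] r4c2 has the single candidate 2 ⇒ r4c2=2.
Step 8. [r1c1∈{1}] r1c1 is down to just 1. So r1c1=1.
Step 9. [r3c1∈{4}] r3c1's peers cover all but 4. So r3c1=4.

Answer: 1 4 3 2 / 2 3 4 1 / 4 1 2 3 / 3 2 1 4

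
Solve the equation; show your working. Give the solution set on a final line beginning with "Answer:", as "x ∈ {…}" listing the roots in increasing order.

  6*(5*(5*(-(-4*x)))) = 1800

Step 1. [6*(5*(5*(-(-4*x)))) = 1800] LHS = 6·(…); ÷6 both sides ⇒ div: 5*(5*(-(-4*x))) = 300.
Step 2. [5*(5*(-(-4*x))) = 300] 5 out front; divide by 5. So div: 5*(-(-4*x)) = 60.
Step 3. [5*(-(-4*x)) = 60] divide by the outer 5, so div: -(-4*x) = 12.
Step 4. [-(-4*x) = 12] leading − — multiply by −1 ⇒ neg: -4*x = -12.
Step 5. [-4*x = -12] leading coefficient -4: divide by -4 ⇒ div: x = 3.

Answer: x ∈ {3}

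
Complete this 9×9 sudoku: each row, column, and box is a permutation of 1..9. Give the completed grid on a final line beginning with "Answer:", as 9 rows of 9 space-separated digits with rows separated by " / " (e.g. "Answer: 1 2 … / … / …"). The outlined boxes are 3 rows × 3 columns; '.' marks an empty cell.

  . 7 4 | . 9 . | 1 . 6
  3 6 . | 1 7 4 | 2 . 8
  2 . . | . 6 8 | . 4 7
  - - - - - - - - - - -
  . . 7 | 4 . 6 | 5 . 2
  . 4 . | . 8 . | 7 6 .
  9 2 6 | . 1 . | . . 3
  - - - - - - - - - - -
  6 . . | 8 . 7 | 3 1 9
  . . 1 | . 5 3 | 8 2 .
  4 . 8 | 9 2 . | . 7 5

Step 1. [r6c6∈{5}] r6c6 has the single candidate 5 ⇒ r6c6=5.
Step 2. [r4c2∈{1,3,8}] col 2 places 8 nowhere but r4c2 ⇒ r4c2=8.
Step 3. [r3c7∈{9}] only 9 remains possible at r3c7 ⇒ r3c7=9.
Step 4. [r3c3∈{5}] only 5 remains possible at r3c3 ⇒ r3c3=5.
Step 5. [r1c4∈{2,3,5}] r1c4 is the only open cell in col 4 admitting 5. So r1c4=5.
Step 6. [r5c4∈{2,3}] r5c4 is the only open cell in col 4 admitting 2. So r5c4=2.
Step 7. [r5c1∈{1,5}] across row 5, 5 lands solely at r5c1, so r5c1=5.
Step 8. [r7c3∈{2}] only 2 remains possible at r7c3, so r7c3=2.
Step 9. [r5c6∈{9}] nothing but 9 survives at r5c6 ⇒ r5c6=9.
Step 10. [r2c8∈{5}] nothing but 5 survives at r2c8, so r2c8=5.
Step 11. [r7c2∈{5}] r7c2 is down to just 5. So r7c2=5.
Step 12. [r8c1∈{7}] r8c1's peers cover all but 7 ⇒ r8c1=7.
Step 13. [r1c6∈{2}] r1c6 is down to just 2, so r1c6=2.
Step 14. [r1c1∈{8}] r1c1 is down to just 8 ⇒ r1c1=8.
Step 15. [r8c2∈{9}] r8c2 has the single candidate 9 ⇒ r8c2=9.
Step 16. [r6c7∈{4}] only 4 remains possible at r6c7. So r6c7=4.
Step 17. [r2c3∈{9}] r2c3's peers cover all but 9 ⇒ r2c3=9.
Step 18. [r3c4∈{3}] r3c4 is down to just 3 ⇒ r3c4=3.
Step 19. [r9c2∈{3}] only 3 remains possible at r9c2 ⇒ r9c2=3.
Step 20. [r9c6∈{1}] only 1 remains possible at r9c6. So r9c6=1.
Step 21. [r4c8∈{9}] r4c8 has the single candidate 9 ⇒ r4c8=9.
Step 22. [r4c5∈{3}] nothing but 3 survives at r4c5, so r4c5=3.
Step 23. [r9c7∈{6}] only 6 remains possible at r9c7. So r9c7=6.
Step 24. [r4c1∈{1}] r4c1 has the single candidate 1. So r4c1=1.
Step 25. [r6c4∈{7}] r6c4's peers cover all but 7. So r6c4=7.
Step 26. [r3c2∈{1}] r3c2 is down to just 1 ⇒ r3c2=1.
Step 27. [r5c3∈{3}] r5c3 has the single candidate 3. So r5c3=3.
Step 28. [r8c4∈{6}] nothing but 6 survives at r8c4 ⇒ r8c4=6.
Step 29. [r6c8∈{8}] only 8 remains possible at r6c8 ⇒ r6c8=8.
Step 30. [r8c9∈{4}] r8c9 has the single candidate 4, so r8c9=4.
Step 31. [r7c5∈{4}] r7c5 is down to just 4. So r7c5=4.
Step 32. [r5c9∈{1}] only 1 remains possible at r5c9 ⇒ r5c9=1.
Step 33. [r1c8∈{3}] only 3 remains possible at r1c8 ⇒ r1c8=3.

Answer: 8 7 4 5 9 2 1 3 6 / 3 6 9 1 7 4 2 5 8 / 2 1 5 3 6 8 9 4 7 / 1 8 7 4 3 6 5 9 2 / 5 4 3 2 8 9 7 6 1 / 9 2 6 7 1 5 4 8 3 / 6 5 2 8 4 7 3 1 9 / 7 9 1 6 5 3 8 2 4 / 4 3 8 9 2 1 6 7 5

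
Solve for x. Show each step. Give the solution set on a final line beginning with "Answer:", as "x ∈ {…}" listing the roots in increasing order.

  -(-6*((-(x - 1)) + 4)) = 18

Step 1. [-(-6*((-(x - 1)) + 4)) = 18] leading − — multiply by −1. So neg: -6*((-(x - 1)) + 4) = -18.
Step 2. [-6*((-(x - 1)) + 4) = -18] divide by the outer -6. So div: (-(x - 1)) + 4 = 3.
Step 3. [(-(x - 1)) + 4 = 3] 4 comes off first (subtract 4). So sub: -(x - 1) = -1.
Step 4. [-(x - 1) = -1] flip signs both sides ⇒ neg: x - 1 = 1.
Step 5. [x - 1 = 1] 1 comes off first (add 1), so sub: x = 2.

Answer: x ∈ {2}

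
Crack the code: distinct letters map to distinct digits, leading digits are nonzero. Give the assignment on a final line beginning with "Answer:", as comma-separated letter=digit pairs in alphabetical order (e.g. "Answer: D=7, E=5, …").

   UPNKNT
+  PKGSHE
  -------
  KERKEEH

Step 1. [col 1: T + E ≡ H (mod 10)] several values work for T in column 1 (T + E ≡ H (mod 10), carry-in 0); try T=6, so T=6.
Step 2. [col 1: T + E ≡ H (mod 10)] no forcing yet in column 1 (carry-in 0); E=2 is free and consistent — try it ⇒ E=2.
Step 3. [K] adding two 6-digit numbers gives at most 6+1 digits, and here it does — K is that final carry and must be 1, so K=1.
Step 4. [col 1: T + E ≡ H (mod 10)] column 1 reads T+E+carry(0)=H with T=6, E=2; with digits 1,2,6 already taken and all letters distinct, the only value for H is 8. So H=8.
Step 5. [col 2: N + H ≡ E (mod 10)] in column 2 we have N+H≡E with carry-in 0; given H=8, E=2 and digits 1,2,6,8 already taken and all letters distinct, that pins N to 4, so N=4.
Step 6. [col 3: K + S ≡ E (mod 10)] column 3 reads K+S+carry(1)=E with K=1, E=2; with digits 1,2,4,6,8 already taken and all letters distinct, the only value for S is 0. So S=0.
Step 7. [col 4: N + G ≡ K (mod 10)] column 4 reads N+G+carry(0)=K with N=4, K=1; with digits 0,1,2,4,6,8 already taken and all letters distinct, the only value for G is 7. So G=7.
Step 8. [col 5: P + K ≡ R (mod 10)] column 5: given K=1, carry-in 1, and digits 0,1,2,4,6,7,8 already taken and all letters distinct, P+K≡R (mod 10) forces R=5, so R=5.
Step 9. [col 5: P + K ≡ R (mod 10)] in column 5 we have P+K≡R with carry-in 1; given K=1, R=5 and digits 0,1,2,4,5,6,7,8 already taken and all letters distinct, that pins P to 3 ⇒ P=3.
Step 10. [col 6: U + P ≡ E (mod 10)] in column 6 we have U+P≡E with carry-in 0; given P=3, E=2 and digits 0,1,2,3,4,5,6,7,8 already taken and all letters distinct, that pins U to 9. So U=9.

Answer: E=2, G=7, H=8, K=1, N=4, P=3, R=5, S=0, T=6, U=9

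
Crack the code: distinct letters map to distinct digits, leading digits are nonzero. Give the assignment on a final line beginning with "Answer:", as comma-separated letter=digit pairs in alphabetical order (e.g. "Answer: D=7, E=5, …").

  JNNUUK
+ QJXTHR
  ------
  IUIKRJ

Step 1. [col 1: K + R ≡ J (mod 10)] R=3 is one option consistent with column 1 (K + R ≡ J (mod 10), carry-in 0) — take it ⇒ R=3.
Step 2. [col 1: K + R ≡ J (mod 10)] column 1 (K + R ≡ J (mod 10), carry-in 0) doesn't pin J yet; pick J=2 and continue. So J=2.
Step 3. [col 1: K + R ≡ J (mod 10)] from column 1 (R=3, J=2, carry-in 0, digits 2,3 already taken and all letters distinct): K must equal 9 ⇒ K=9.
Step 4. [col 2: U + H ≡ R (mod 10)] column 2 (U + H ≡ R (mod 10), carry-in 1) doesn't pin U yet; pick U=8 and continue, so U=8.
Step 5. [col 2: U + H ≡ R (mod 10)] column 2 reads U+H+carry(1)=R with U=8, R=3; with digits 2,3,8,9 already taken and all letters distinct, the only value for H is 4 ⇒ H=4.
Step 6. [col 3: U + T ≡ K (mod 10)] in column 3 we have U+T≡K with carry-in 1; given U=8, K=9 and digits 2,3,4,8,9 already taken and all letters distinct, that pins T to 0, so T=0.
Step 7. [col 4: N + X ≡ I (mod 10)] no forcing yet in column 4 (carry-in 0); I=7 is free and consistent — try it. So I=7.
Step 8. [col 4: N + X ≡ I (mod 10)] no forcing yet in column 4 (carry-in 0); N=6 is free and consistent — try it. So N=6.
Step 9. [col 4: N + X ≡ I (mod 10)] column 4: given N=6, I=7, carry-in 0, and digits 0,2,3,4,6,7,8,9 already taken and all letters distinct, N+X≡I (mod 10) forces X=1, so X=1.
Step 10. [col 6: J + Q ≡ I (mod 10)] from column 6 (J=2, I=7, carry-in 0, digits 0,1,2,3,4,6,7,8,9 already taken and all letters distinct): Q must equal 5, so Q=5.

Answer: H=4, I=7, J=2, K=9, N=6, Q=5, R=3, T=0, U=8, X=1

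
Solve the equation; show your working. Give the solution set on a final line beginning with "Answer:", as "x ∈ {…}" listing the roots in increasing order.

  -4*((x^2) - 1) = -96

Step 1. [-4*((x^2) - 1) = -96] divide by the outer -4, so div: (x^2) - 1 = 24.
Step 2. [(x^2) - 1 = 24] peel the -1: add 1 from each side. So sub: x^2 = 25.
Step 3. [x^2 = 25] √ both sides: 25 ≥ 0 gives two branches, so sqrt: x = 5 or -5.

Answer: x ∈ {-5, 5}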